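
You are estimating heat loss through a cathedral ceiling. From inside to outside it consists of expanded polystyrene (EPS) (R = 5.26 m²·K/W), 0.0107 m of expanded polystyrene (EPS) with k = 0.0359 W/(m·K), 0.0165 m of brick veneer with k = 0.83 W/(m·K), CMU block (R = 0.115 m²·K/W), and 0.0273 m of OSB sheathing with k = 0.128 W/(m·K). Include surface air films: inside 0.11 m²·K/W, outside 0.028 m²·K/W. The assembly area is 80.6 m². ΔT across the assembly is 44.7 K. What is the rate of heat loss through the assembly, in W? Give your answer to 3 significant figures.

596 W

0.0107/0.0359 = 0.2981
0.0165/0.83 = 0.01988
0.0273/0.128 = 0.2133
R_total = 0.11 + 5.26 + 0.2981 + 0.01988 + 0.115 + 0.2133 + 0.028 = 6.044 m²·K/W
Q = A·ΔT/R = 80.6 × 44.7 / 6.044 = 596.1 W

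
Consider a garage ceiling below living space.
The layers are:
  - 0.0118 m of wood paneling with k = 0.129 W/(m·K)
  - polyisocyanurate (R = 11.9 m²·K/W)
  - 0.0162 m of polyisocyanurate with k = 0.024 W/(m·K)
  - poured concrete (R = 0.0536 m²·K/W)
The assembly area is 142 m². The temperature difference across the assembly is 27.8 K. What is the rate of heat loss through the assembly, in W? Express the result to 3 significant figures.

0.0118/0.129 = 0.09147
0.0162/0.024 = 0.675
R_total = 0.09147 + 11.9 + 0.675 + 0.0536 = 12.72 m²·K/W
Q = A·ΔT/R = 142 × 27.8 / 12.72 = 310.3 W

310 W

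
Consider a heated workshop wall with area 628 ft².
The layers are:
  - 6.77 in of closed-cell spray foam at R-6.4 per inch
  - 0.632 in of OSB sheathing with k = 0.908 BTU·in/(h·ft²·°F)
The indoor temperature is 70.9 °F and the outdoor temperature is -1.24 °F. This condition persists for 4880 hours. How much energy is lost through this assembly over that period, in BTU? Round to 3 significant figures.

6.77 × 6.4 = 43.33
0.632/0.908 = 0.696
R_total = 43.33 + 0.696 = 44.02 ft²·°F·h/BTU
Q = 628 × (70.9 − (-1.24)) / 44.02 = 1029 BTU/h
E = 1029 × 4880 = 5022000 BTU

5020000 BTU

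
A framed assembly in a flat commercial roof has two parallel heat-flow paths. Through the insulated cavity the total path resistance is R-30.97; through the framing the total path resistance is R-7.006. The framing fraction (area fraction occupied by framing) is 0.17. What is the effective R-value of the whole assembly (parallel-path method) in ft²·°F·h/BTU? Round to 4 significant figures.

U_eff = 0.83/30.97 + 0.17/7.006 = 0.0268 + 0.024265 = 0.051065
R_eff = 1/U_eff = 19.583 ft²·°F·h/BTU

19.58 ft²·°F·h/BTU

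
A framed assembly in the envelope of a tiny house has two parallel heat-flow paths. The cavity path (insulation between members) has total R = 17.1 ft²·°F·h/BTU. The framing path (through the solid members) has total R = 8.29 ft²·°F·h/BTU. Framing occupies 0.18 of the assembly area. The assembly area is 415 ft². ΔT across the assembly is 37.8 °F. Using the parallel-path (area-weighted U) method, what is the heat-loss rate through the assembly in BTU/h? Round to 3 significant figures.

U_eff = 0.82/17.1 + 0.18/8.29 = 0.04795 + 0.02171 = 0.06967
R_eff = 1/U_eff = 14.35 ft²·°F·h/BTU
Q = 415 × 37.8 / 14.35 = 1093 BTU/h

1090 BTU/h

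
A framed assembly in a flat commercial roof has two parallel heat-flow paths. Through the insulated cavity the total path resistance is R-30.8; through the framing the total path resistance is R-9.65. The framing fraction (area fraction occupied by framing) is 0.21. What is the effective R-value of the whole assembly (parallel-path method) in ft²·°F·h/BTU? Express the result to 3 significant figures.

U_eff = 0.79/30.8 + 0.21/9.65 = 0.02565 + 0.02176 = 0.04741
R_eff = 1/U_eff = 21.09 ft²·°F·h/BTU

21.1 ft²·°F·h/BTU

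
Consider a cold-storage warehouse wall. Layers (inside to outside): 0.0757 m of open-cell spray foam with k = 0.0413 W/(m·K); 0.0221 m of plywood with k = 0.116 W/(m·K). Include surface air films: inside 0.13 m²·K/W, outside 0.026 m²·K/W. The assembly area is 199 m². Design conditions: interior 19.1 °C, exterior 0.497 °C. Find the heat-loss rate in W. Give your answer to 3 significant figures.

0.0757/0.0413 = 1.833
0.0221/0.116 = 0.1905
R_total = 0.13 + 1.833 + 0.1905 + 0.026 = 2.179 m²·K/W
Q = A·ΔT/R = 199 × (19.1 − 0.497) / 2.179 = 1699 W

1700 W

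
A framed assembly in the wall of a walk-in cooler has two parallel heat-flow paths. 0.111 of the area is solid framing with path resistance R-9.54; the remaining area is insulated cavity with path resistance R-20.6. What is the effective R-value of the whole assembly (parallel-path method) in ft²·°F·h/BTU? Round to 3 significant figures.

18.3 ft²·°F·h/BTU

U_eff = 0.889/20.6 + 0.111/9.54 = 0.04316 + 0.01164 = 0.05479
R_eff = 1/U_eff = 18.25 ft²·°F·h/BTU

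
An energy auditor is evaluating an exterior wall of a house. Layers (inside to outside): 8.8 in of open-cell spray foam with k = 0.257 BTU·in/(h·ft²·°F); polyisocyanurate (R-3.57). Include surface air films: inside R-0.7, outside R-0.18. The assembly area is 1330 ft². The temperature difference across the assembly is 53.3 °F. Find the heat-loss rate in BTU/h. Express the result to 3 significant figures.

8.8/0.257 = 34.24
R_total = 0.7 + 34.24 + 3.57 + 0.18 = 38.69 ft²·°F·h/BTU
Q = A·ΔT/R = 1330 × 53.3 / 38.69 = 1832 BTU/h

1830 BTU/h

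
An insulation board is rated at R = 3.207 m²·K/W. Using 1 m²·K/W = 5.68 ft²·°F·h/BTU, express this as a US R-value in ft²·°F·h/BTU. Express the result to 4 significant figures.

18.22 ft²·°F·h/BTU

R_US = 3.207 × 5.68 = 18.216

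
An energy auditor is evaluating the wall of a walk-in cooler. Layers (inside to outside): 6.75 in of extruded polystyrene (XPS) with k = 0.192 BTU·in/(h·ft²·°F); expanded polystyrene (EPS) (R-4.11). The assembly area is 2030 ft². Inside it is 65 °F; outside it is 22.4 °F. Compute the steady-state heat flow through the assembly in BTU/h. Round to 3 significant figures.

6.75/0.192 = 35.16
R_total = 35.16 + 4.11 = 39.27 ft²·°F·h/BTU
Q = A·ΔT/R = 2030 × (65 − 22.4) / 39.27 = 2202 BTU/h

2200 BTU/h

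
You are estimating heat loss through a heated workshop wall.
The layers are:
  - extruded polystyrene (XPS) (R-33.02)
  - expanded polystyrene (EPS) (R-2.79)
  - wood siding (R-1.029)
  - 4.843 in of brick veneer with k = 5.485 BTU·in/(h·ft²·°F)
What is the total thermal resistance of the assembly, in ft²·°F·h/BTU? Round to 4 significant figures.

37.72 ft²·°F·h/BTU

4.843/5.485 = 0.88295
R_total = 33.02 + 2.79 + 1.029 + 0.88295 = 37.722 ft²·°F·h/BTU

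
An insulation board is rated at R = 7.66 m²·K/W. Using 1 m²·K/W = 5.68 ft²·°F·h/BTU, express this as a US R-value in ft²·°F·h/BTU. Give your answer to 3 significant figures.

43.5 ft²·°F·h/BTU

R_US = 7.66 × 5.68 = 43.51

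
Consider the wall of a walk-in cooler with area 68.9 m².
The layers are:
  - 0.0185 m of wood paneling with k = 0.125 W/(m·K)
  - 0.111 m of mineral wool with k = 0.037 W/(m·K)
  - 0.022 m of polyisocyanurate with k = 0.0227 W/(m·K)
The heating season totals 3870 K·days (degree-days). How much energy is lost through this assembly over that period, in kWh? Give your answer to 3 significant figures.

1550 kWh

0.0185/0.125 = 0.148
0.111/0.037 = 3
0.022/0.0227 = 0.9692
R_total = 0.148 + 3 + 0.9692 = 4.117 m²·K/W
E = A × HDD × 24 / R / 1000 = 68.9 × 3870 × 24 / 4.117 / 1000 = 1554 kWh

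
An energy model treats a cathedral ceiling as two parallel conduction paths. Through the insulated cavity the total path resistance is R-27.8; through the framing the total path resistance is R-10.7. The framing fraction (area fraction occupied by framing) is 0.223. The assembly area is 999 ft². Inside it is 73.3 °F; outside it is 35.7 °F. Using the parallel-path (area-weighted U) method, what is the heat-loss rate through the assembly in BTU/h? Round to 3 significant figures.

1830 BTU/h

U_eff = 0.777/27.8 + 0.223/10.7 = 0.02795 + 0.02084 = 0.04879
R_eff = 1/U_eff = 20.5 ft²·°F·h/BTU
Q = 999 × (73.3 − 35.7) / 20.5 = 1833 BTU/h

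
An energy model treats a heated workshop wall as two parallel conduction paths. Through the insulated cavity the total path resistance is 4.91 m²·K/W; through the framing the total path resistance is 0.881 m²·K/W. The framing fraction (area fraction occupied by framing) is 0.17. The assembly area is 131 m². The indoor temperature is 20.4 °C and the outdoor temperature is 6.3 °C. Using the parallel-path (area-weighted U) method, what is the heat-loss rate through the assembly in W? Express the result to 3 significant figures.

U_eff = 0.83/4.91 + 0.17/0.881 = 0.169 + 0.193 = 0.362
R_eff = 1/U_eff = 2.762 m²·K/W
Q = 131 × (20.4 − 6.3) / 2.762 = 668.7 W

669 W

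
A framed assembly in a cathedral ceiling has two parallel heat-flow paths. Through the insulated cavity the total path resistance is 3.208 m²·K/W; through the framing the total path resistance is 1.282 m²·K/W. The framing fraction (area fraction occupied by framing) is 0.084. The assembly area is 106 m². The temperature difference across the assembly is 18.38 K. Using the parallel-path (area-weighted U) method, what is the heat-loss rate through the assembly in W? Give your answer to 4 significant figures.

U_eff = 0.916/3.208 + 0.084/1.282 = 0.28554 + 0.065523 = 0.35106
R_eff = 1/U_eff = 2.8485 m²·K/W
Q = 106 × 18.38 / 2.8485 = 683.96 W

684.0 W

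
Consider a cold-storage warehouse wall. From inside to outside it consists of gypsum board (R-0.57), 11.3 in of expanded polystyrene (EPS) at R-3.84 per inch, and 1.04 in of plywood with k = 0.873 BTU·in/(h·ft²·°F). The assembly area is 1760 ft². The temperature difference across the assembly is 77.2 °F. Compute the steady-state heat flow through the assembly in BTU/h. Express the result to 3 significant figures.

11.3 × 3.84 = 43.39
1.04/0.873 = 1.191
R_total = 0.57 + 43.39 + 1.191 = 45.15 ft²·°F·h/BTU
Q = A·ΔT/R = 1760 × 77.2 / 45.15 = 3009 BTU/h

3010 BTU/h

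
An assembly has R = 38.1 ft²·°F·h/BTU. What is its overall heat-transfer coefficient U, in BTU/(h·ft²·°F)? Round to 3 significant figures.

0.0262 BTU/(h·ft²·°F)

U = 1/R = 1/38.1 = 0.02625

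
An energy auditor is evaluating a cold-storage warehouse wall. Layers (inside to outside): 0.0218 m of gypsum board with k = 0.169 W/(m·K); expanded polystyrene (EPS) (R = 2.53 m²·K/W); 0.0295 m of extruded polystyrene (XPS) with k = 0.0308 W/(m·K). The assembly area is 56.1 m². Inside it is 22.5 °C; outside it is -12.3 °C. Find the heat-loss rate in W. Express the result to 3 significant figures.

540 W

0.0218/0.169 = 0.129
0.0295/0.0308 = 0.9578
R_total = 0.129 + 2.53 + 0.9578 = 3.617 m²·K/W
Q = A·ΔT/R = 56.1 × (22.5 − (-12.3)) / 3.617 = 539.8 W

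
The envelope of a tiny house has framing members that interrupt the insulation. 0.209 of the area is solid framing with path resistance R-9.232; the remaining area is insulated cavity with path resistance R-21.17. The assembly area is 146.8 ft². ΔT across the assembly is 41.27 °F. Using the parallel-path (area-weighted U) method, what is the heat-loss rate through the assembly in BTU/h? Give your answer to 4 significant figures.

363.5 BTU/h

U_eff = 0.791/21.17 + 0.209/9.232 = 0.037364 + 0.022639 = 0.060003
R_eff = 1/U_eff = 16.666 ft²·°F·h/BTU
Q = 146.8 × 41.27 / 16.666 = 363.52 BTU/h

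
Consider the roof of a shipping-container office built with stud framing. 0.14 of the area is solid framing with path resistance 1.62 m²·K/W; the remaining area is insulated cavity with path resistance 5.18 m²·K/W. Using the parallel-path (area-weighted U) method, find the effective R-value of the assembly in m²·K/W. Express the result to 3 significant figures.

3.96 m²·K/W

U_eff = 0.86/5.18 + 0.14/1.62 = 0.166 + 0.08642 = 0.2524
R_eff = 1/U_eff = 3.961 m²·K/W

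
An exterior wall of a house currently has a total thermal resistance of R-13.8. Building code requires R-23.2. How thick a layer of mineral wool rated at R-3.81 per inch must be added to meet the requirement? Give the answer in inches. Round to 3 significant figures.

2.47 in

ΔR = 23.2 − 13.8 = 9.4 ft²·°F·h/BTU
L = ΔR / (R/in) = 9.4/3.81 = 2.467 in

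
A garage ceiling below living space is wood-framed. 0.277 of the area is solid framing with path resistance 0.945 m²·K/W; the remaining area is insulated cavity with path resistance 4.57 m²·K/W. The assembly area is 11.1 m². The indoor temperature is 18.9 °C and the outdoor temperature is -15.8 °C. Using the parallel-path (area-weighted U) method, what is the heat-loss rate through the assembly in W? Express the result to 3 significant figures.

174 W

U_eff = 0.723/4.57 + 0.277/0.945 = 0.1582 + 0.2931 = 0.4513
R_eff = 1/U_eff = 2.216 m²·K/W
Q = 11.1 × (18.9 − (-15.8)) / 2.216 = 173.8 W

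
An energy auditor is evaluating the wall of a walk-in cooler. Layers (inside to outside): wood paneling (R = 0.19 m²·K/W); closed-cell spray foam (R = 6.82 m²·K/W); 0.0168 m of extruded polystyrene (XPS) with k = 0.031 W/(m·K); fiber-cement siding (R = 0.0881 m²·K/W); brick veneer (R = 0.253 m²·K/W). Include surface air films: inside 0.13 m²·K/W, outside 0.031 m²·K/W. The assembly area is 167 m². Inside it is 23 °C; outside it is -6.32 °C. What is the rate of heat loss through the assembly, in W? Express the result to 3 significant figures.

608 W

0.0168/0.031 = 0.5419
R_total = 0.13 + 0.19 + 6.82 + 0.5419 + 0.0881 + 0.253 + 0.031 = 8.054 m²·K/W
Q = A·ΔT/R = 167 × (23 − (-6.32)) / 8.054 = 607.9 W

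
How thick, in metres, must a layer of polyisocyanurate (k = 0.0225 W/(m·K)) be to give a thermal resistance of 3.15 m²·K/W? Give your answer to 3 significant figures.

0.0709 m

L = R·k = 3.15 × 0.0225 = 0.07087 m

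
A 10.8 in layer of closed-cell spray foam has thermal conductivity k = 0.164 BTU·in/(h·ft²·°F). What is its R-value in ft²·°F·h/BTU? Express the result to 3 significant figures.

R = L/k = 10.8/0.164 = 65.85 ft²·°F·h/BTU

65.9 ft²·°F·h/BTU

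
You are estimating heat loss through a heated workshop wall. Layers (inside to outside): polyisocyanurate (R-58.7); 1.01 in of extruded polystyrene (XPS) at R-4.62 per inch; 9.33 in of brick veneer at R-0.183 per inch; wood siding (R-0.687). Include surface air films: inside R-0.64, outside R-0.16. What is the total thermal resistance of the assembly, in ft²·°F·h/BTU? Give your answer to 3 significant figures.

1.01 × 4.62 = 4.666
9.33 × 0.183 = 1.707
R_total = 0.64 + 58.7 + 4.666 + 1.707 + 0.687 + 0.16 = 66.56 ft²·°F·h/BTU

66.6 ft²·°F·h/BTU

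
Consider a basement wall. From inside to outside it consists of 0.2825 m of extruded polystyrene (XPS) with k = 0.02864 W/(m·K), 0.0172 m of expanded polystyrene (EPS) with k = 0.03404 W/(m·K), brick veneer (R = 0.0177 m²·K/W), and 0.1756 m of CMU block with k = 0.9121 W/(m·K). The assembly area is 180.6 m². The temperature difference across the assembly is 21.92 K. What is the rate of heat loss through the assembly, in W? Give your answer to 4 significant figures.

374.2 W

0.2825/0.02864 = 9.8638
0.0172/0.03404 = 0.50529
0.1756/0.9121 = 0.19252
R_total = 9.8638 + 0.50529 + 0.0177 + 0.19252 = 10.579 m²·K/W
Q = A·ΔT/R = 180.6 × 21.92 / 10.579 = 374.2 W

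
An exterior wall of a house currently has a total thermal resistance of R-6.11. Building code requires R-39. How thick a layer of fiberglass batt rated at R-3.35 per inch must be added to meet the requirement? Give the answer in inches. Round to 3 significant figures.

ΔR = 39 − 6.11 = 32.89 ft²·°F·h/BTU
L = ΔR / (R/in) = 32.89/3.35 = 9.818 in

9.82 in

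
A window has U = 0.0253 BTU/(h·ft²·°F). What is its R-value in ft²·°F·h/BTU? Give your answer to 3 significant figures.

R = 1/U = 1/0.0253 = 39.53

39.5 ft²·°F·h/BTU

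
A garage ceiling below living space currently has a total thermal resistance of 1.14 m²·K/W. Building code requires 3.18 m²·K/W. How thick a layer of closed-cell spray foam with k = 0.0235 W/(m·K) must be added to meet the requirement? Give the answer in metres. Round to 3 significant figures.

ΔR = 3.18 − 1.14 = 2.04 m²·K/W
L = ΔR × k = 2.04 × 0.0235 = 0.04794 m

0.0479 m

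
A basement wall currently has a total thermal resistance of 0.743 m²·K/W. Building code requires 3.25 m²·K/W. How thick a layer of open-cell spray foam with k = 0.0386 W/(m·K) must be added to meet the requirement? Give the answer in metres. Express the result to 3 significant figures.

0.0968 m

ΔR = 3.25 − 0.743 = 2.507 m²·K/W
L = ΔR × k = 2.507 × 0.0386 = 0.09677 m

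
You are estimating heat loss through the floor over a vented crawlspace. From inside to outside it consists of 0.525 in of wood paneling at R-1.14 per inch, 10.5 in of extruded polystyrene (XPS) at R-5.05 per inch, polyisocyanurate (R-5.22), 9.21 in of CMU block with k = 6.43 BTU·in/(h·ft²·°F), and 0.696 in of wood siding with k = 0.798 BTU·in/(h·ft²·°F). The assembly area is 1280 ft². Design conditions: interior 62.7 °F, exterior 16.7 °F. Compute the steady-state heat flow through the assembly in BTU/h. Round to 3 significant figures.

963 BTU/h

0.525 × 1.14 = 0.5985
10.5 × 5.05 = 53.02
9.21/6.43 = 1.432
0.696/0.798 = 0.8722
R_total = 0.5985 + 53.02 + 5.22 + 1.432 + 0.8722 = 61.15 ft²·°F·h/BTU
Q = A·ΔT/R = 1280 × (62.7 − 16.7) / 61.15 = 962.9 BTU/h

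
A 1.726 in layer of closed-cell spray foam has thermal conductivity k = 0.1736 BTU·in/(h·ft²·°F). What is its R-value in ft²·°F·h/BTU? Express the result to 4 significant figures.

R = L/k = 1.726/0.1736 = 9.9424 ft²·°F·h/BTU

9.942 ft²·°F·h/BTU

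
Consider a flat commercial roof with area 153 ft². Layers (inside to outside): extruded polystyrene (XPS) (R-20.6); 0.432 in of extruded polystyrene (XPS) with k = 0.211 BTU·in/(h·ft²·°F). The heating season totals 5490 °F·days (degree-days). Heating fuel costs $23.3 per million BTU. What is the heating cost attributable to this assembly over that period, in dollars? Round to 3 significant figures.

20.7 dollars

0.432/0.211 = 2.047
R_total = 20.6 + 2.047 = 22.65 ft²·°F·h/BTU
E = A × HDD × 24 / R = 153 × 5490 × 24 / 22.65 = 890100 BTU
Cost = 890100/10⁶ × 23.3 = $20.74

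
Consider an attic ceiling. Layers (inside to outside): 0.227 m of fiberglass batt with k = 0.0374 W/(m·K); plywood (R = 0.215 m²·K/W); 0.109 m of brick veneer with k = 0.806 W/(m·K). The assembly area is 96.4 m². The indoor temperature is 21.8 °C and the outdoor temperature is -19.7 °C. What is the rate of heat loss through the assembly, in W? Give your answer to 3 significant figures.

623 W

0.227/0.0374 = 6.07
0.109/0.806 = 0.1352
R_total = 6.07 + 0.215 + 0.1352 = 6.42 m²·K/W
Q = A·ΔT/R = 96.4 × (21.8 − (-19.7)) / 6.42 = 623.2 W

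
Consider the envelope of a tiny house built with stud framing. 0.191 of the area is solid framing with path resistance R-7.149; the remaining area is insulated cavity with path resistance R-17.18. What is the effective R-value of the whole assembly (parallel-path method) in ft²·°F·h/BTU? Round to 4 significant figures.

U_eff = 0.809/17.18 + 0.191/7.149 = 0.04709 + 0.026717 = 0.073807
R_eff = 1/U_eff = 13.549 ft²·°F·h/BTU

13.55 ft²·°F·h/BTU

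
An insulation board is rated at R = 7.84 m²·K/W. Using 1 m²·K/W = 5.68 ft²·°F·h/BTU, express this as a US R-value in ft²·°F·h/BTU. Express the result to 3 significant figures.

44.5 ft²·°F·h/BTU

R_US = 7.84 × 5.68 = 44.53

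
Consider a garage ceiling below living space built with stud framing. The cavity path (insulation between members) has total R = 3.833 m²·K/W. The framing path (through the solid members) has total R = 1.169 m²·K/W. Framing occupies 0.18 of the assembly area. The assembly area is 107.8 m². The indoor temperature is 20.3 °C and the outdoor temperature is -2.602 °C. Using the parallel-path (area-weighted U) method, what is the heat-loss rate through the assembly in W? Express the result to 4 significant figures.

U_eff = 0.82/3.833 + 0.18/1.169 = 0.21393 + 0.15398 = 0.36791
R_eff = 1/U_eff = 2.7181 m²·K/W
Q = 107.8 × (20.3 − (-2.602)) / 2.7181 = 908.31 W

908.3 W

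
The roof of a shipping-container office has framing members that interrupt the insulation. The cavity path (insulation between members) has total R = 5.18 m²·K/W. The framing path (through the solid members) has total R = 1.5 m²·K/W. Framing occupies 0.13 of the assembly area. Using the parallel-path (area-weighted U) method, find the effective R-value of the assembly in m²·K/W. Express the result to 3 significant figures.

3.93 m²·K/W

U_eff = 0.87/5.18 + 0.13/1.5 = 0.168 + 0.08667 = 0.2546
R_eff = 1/U_eff = 3.927 m²·K/W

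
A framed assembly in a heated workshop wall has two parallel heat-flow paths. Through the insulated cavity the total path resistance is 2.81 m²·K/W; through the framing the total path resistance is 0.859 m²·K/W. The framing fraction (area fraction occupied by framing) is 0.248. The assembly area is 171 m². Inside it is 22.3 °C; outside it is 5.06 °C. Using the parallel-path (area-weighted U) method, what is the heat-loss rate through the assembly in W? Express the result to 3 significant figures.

1640 W

U_eff = 0.752/2.81 + 0.248/0.859 = 0.2676 + 0.2887 = 0.5563
R_eff = 1/U_eff = 1.798 m²·K/W
Q = 171 × (22.3 − 5.06) / 1.798 = 1640 W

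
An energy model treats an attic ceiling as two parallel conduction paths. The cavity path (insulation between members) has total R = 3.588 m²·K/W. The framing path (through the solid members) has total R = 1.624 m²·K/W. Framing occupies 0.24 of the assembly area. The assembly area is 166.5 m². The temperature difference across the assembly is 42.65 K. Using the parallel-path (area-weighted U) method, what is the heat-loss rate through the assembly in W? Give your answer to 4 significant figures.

U_eff = 0.76/3.588 + 0.24/1.624 = 0.21182 + 0.14778 = 0.3596
R_eff = 1/U_eff = 2.7809 m²·K/W
Q = 166.5 × 42.65 / 2.7809 = 2553.6 W

2554 W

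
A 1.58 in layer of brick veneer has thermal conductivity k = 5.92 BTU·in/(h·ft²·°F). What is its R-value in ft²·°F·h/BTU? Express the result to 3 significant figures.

R = L/k = 1.58/5.92 = 0.2669 ft²·°F·h/BTU

0.267 ft²·°F·h/BTU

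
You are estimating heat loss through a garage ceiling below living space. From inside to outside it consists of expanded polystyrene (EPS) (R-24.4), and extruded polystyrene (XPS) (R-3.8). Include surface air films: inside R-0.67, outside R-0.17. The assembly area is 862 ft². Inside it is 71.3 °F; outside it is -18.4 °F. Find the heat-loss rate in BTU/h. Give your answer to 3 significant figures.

R_total = 0.67 + 24.4 + 3.8 + 0.17 = 29.04 ft²·°F·h/BTU
Q = A·ΔT/R = 862 × (71.3 − (-18.4)) / 29.04 = 2663 BTU/h

2660 BTU/h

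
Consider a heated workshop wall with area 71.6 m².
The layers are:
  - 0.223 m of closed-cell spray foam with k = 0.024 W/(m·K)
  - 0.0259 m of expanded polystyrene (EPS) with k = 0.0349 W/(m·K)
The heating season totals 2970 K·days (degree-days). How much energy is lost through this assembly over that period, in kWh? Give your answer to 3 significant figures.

509 kWh

0.223/0.024 = 9.292
0.0259/0.0349 = 0.7421
R_total = 9.292 + 0.7421 = 10.03 m²·K/W
E = A × HDD × 24 / R / 1000 = 71.6 × 2970 × 24 / 10.03 / 1000 = 508.6 kWh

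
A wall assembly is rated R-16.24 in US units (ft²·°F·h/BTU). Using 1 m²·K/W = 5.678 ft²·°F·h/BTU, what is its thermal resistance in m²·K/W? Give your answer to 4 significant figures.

2.860 m²·K/W

R_SI = 16.24/5.678 = 2.8602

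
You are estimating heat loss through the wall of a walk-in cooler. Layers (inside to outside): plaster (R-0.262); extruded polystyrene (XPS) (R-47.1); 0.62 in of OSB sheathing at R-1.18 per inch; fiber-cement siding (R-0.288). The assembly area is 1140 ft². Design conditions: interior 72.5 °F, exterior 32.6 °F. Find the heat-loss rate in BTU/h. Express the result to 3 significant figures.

0.62 × 1.18 = 0.7316
R_total = 0.262 + 47.1 + 0.7316 + 0.288 = 48.38 ft²·°F·h/BTU
Q = A·ΔT/R = 1140 × (72.5 − 32.6) / 48.38 = 940.2 BTU/h

940 BTU/h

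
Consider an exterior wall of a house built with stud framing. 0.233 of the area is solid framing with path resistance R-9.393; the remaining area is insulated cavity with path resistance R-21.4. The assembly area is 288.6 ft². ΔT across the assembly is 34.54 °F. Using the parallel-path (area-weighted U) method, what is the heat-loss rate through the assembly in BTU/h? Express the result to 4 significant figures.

604.5 BTU/h

U_eff = 0.767/21.4 + 0.233/9.393 = 0.035841 + 0.024806 = 0.060647
R_eff = 1/U_eff = 16.489 ft²·°F·h/BTU
Q = 288.6 × 34.54 / 16.489 = 604.54 BTU/h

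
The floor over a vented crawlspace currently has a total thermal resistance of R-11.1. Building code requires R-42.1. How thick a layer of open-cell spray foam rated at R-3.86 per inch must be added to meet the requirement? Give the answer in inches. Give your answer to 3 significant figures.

ΔR = 42.1 − 11.1 = 31 ft²·°F·h/BTU
L = ΔR / (R/in) = 31/3.86 = 8.031 in

8.03 in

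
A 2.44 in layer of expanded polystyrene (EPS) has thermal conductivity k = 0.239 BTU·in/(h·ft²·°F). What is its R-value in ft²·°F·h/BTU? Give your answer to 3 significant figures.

10.2 ft²·°F·h/BTU

R = L/k = 2.44/0.239 = 10.21 ft²·°F·h/BTU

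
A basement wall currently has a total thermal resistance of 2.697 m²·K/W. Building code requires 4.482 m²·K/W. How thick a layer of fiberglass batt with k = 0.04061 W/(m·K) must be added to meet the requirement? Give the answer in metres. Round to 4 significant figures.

ΔR = 4.482 − 2.697 = 1.785 m²·K/W
L = ΔR × k = 1.785 × 0.04061 = 0.072489 m

0.07249 m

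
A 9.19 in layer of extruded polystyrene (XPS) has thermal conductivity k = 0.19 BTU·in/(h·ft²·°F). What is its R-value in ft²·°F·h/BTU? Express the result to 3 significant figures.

48.4 ft²·°F·h/BTU

R = L/k = 9.19/0.19 = 48.37 ft²·°F·h/BTU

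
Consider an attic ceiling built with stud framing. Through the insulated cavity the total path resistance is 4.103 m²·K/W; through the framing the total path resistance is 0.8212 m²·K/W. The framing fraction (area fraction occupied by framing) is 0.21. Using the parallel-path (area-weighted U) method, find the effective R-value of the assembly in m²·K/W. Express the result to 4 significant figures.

U_eff = 0.79/4.103 + 0.21/0.8212 = 0.19254 + 0.25572 = 0.44827
R_eff = 1/U_eff = 2.2308 m²·K/W

2.231 m²·K/W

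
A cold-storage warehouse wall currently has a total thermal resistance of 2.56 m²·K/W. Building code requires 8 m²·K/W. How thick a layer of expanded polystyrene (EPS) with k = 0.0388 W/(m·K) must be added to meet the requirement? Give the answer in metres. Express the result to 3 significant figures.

ΔR = 8 − 2.56 = 5.44 m²·K/W
L = ΔR × k = 5.44 × 0.0388 = 0.2111 m

0.211 m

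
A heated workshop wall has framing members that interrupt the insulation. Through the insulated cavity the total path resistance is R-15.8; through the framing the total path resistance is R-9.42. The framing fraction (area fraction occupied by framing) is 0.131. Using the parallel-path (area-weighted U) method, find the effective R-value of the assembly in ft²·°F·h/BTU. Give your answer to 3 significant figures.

U_eff = 0.869/15.8 + 0.131/9.42 = 0.055 + 0.01391 = 0.06891
R_eff = 1/U_eff = 14.51 ft²·°F·h/BTU

14.5 ft²·°F·h/BTU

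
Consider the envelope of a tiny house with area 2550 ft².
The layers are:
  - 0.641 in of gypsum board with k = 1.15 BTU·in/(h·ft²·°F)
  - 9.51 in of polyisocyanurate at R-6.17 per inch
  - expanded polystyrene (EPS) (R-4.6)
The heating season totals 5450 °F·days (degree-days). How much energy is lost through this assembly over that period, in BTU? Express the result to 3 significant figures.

5230000 BTU

0.641/1.15 = 0.5574
9.51 × 6.17 = 58.68
R_total = 0.5574 + 58.68 + 4.6 = 63.83 ft²·°F·h/BTU
E = A × HDD × 24 / R = 2550 × 5450 × 24 / 63.83 = 5225000 BTU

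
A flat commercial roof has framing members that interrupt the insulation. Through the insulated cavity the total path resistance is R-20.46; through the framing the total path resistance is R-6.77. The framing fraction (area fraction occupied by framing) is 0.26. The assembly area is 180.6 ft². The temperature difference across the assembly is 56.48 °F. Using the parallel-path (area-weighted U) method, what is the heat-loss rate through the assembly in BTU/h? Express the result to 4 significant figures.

760.7 BTU/h

U_eff = 0.74/20.46 + 0.26/6.77 = 0.036168 + 0.038405 = 0.074573
R_eff = 1/U_eff = 13.41 ft²·°F·h/BTU
Q = 180.6 × 56.48 / 13.41 = 760.66 BTU/h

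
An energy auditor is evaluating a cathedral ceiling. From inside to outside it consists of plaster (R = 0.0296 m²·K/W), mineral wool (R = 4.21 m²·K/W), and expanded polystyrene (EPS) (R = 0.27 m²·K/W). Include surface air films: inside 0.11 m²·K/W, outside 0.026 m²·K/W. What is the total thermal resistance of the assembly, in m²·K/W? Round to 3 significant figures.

4.65 m²·K/W

R_total = 0.11 + 0.0296 + 4.21 + 0.27 + 0.026 = 4.646 m²·K/W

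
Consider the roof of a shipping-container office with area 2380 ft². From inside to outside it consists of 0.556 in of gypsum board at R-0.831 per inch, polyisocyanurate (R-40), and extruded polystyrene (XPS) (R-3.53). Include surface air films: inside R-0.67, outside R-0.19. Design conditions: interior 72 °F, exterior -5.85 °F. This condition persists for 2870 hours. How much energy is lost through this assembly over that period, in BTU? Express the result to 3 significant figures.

11900000 BTU

0.556 × 0.831 = 0.462
R_total = 0.67 + 0.462 + 40 + 3.53 + 0.19 = 44.85 ft²·°F·h/BTU
Q = 2380 × (72 − (-5.85)) / 44.85 = 4131 BTU/h
E = 4131 × 2870 = 11860000 BTU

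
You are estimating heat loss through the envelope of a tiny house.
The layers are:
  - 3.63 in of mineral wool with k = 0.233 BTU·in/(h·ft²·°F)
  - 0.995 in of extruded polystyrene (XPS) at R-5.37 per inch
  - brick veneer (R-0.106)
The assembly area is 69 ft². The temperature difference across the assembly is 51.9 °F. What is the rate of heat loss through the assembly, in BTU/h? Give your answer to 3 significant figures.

170 BTU/h

3.63/0.233 = 15.58
0.995 × 5.37 = 5.343
R_total = 15.58 + 5.343 + 0.106 = 21.03 ft²·°F·h/BTU
Q = A·ΔT/R = 69 × 51.9 / 21.03 = 170.3 BTU/h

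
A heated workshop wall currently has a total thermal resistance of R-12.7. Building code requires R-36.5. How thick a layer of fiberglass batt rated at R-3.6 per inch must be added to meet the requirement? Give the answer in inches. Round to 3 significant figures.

6.61 in

ΔR = 36.5 − 12.7 = 23.8 ft²·°F·h/BTU
L = ΔR / (R/in) = 23.8/3.6 = 6.611 in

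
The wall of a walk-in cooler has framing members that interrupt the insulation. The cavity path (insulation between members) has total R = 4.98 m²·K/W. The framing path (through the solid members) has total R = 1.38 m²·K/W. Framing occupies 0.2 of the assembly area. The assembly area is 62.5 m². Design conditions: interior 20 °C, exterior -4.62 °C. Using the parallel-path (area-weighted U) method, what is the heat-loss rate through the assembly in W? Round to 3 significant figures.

470 W

U_eff = 0.8/4.98 + 0.2/1.38 = 0.1606 + 0.1449 = 0.3056
R_eff = 1/U_eff = 3.273 m²·K/W
Q = 62.5 × (20 − (-4.62)) / 3.273 = 470.2 W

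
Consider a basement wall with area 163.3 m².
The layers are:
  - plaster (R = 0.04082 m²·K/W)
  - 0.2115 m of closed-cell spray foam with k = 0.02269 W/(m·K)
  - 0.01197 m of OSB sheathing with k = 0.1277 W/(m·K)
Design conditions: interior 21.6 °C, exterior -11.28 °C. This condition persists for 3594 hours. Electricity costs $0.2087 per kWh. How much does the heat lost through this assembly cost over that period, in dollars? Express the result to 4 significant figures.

0.2115/0.02269 = 9.3213
0.01197/0.1277 = 0.093735
R_total = 0.04082 + 9.3213 + 0.093735 = 9.4558 m²·K/W
Q = 163.3 × (21.6 − (-11.28)) / 9.4558 = 567.83 W
E = 567.83 W × 3594 h / 1000 = 2040.8 kWh
Cost = 2040.8 × 0.2087 = $425.91

425.9 dollars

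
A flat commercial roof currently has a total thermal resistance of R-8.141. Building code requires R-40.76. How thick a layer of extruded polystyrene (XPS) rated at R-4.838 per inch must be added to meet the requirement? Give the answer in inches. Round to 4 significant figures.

ΔR = 40.76 − 8.141 = 32.619 ft²·°F·h/BTU
L = ΔR / (R/in) = 32.619/4.838 = 6.7422 in

6.742 in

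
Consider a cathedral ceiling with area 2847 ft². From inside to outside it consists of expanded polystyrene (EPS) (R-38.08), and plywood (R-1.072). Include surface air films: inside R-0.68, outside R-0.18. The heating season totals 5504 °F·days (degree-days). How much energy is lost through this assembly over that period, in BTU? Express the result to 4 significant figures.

9399000 BTU

R_total = 0.68 + 38.08 + 1.072 + 0.18 = 40.012 ft²·°F·h/BTU
E = A × HDD × 24 / R = 2847 × 5504 × 24 / 40.012 = 9399100 BTU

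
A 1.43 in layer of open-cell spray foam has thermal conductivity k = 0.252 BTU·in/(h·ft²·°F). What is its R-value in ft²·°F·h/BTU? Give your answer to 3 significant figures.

5.67 ft²·°F·h/BTU

R = L/k = 1.43/0.252 = 5.675 ft²·°F·h/BTU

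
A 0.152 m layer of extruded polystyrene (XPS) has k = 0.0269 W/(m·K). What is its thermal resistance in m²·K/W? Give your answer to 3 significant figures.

R = L/k = 0.152/0.0269 = 5.651 m²·K/W

5.65 m²·K/W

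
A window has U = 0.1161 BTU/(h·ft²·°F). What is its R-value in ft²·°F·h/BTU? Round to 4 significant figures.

R = 1/U = 1/0.1161 = 8.6133

8.613 ft²·°F·h/BTU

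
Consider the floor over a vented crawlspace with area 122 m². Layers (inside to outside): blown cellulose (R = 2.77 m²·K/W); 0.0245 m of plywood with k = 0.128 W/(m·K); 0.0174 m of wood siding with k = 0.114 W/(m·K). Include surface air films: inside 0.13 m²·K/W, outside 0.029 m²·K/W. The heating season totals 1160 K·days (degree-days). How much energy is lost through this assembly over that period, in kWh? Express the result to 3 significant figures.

1040 kWh

0.0245/0.128 = 0.1914
0.0174/0.114 = 0.1526
R_total = 0.13 + 2.77 + 0.1914 + 0.1526 + 0.029 = 3.273 m²·K/W
E = A × HDD × 24 / R / 1000 = 122 × 1160 × 24 / 3.273 / 1000 = 1038 kWh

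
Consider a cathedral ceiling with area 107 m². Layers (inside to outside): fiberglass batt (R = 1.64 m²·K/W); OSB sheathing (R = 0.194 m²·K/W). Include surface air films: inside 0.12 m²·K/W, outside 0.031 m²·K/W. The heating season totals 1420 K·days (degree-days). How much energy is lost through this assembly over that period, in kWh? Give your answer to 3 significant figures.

1840 kWh

R_total = 0.12 + 1.64 + 0.194 + 0.031 = 1.985 m²·K/W
E = A × HDD × 24 / R / 1000 = 107 × 1420 × 24 / 1.985 / 1000 = 1837 kWh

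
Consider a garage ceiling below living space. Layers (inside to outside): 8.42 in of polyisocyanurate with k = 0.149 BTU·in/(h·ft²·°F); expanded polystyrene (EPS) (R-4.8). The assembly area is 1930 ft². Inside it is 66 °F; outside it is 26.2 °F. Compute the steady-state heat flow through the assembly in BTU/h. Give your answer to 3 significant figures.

8.42/0.149 = 56.51
R_total = 56.51 + 4.8 = 61.31 ft²·°F·h/BTU
Q = A·ΔT/R = 1930 × (66 − 26.2) / 61.31 = 1253 BTU/h

1250 BTU/h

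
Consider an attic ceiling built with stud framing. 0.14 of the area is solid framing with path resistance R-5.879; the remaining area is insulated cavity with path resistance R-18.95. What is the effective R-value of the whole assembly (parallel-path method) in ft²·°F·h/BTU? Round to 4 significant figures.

U_eff = 0.86/18.95 + 0.14/5.879 = 0.045383 + 0.023814 = 0.069196
R_eff = 1/U_eff = 14.452 ft²·°F·h/BTU

14.45 ft²·°F·h/BTU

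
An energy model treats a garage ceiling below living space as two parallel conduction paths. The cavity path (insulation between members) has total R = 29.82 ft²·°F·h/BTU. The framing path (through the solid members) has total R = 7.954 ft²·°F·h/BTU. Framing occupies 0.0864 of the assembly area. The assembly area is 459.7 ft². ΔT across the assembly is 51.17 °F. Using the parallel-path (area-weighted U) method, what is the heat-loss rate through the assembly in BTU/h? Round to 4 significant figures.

U_eff = 0.9136/29.82 + 0.0864/7.954 = 0.030637 + 0.010862 = 0.0415
R_eff = 1/U_eff = 24.097 ft²·°F·h/BTU
Q = 459.7 × 51.17 / 24.097 = 976.19 BTU/h

976.2 BTU/h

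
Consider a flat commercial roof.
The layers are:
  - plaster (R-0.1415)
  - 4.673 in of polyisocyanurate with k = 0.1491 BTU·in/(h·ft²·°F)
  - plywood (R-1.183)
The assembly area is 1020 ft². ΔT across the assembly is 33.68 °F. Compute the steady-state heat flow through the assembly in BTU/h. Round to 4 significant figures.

4.673/0.1491 = 31.341
R_total = 0.1415 + 31.341 + 1.183 = 32.666 ft²·°F·h/BTU
Q = A·ΔT/R = 1020 × 33.68 / 32.666 = 1051.7 BTU/h

1052 BTU/h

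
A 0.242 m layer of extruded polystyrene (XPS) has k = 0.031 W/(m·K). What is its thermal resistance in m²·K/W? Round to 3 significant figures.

R = L/k = 0.242/0.031 = 7.806 m²·K/W

7.81 m²·K/W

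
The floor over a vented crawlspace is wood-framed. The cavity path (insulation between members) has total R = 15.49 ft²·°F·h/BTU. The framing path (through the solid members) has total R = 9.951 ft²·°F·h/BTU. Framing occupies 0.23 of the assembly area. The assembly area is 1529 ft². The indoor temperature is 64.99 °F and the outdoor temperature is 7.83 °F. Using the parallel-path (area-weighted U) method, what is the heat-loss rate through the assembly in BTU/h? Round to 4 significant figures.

6365 BTU/h

U_eff = 0.77/15.49 + 0.23/9.951 = 0.049709 + 0.023113 = 0.072823
R_eff = 1/U_eff = 13.732 ft²·°F·h/BTU
Q = 1529 × (64.99 − 7.83) / 13.732 = 6364.5 BTU/h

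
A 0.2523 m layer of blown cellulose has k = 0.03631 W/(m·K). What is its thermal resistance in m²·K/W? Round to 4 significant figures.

R = L/k = 0.2523/0.03631 = 6.9485 m²·K/W

6.948 m²·K/W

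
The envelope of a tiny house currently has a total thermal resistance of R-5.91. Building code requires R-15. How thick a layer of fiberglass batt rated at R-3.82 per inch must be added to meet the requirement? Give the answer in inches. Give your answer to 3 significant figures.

2.38 in

ΔR = 15 − 5.91 = 9.09 ft²·°F·h/BTU
L = ΔR / (R/in) = 9.09/3.82 = 2.38 in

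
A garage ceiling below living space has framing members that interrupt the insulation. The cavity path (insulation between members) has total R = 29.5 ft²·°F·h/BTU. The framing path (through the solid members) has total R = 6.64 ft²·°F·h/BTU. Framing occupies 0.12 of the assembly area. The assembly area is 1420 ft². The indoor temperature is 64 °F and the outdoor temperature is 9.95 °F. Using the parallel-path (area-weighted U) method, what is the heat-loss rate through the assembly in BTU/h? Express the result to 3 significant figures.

U_eff = 0.88/29.5 + 0.12/6.64 = 0.02983 + 0.01807 = 0.0479
R_eff = 1/U_eff = 20.88 ft²·°F·h/BTU
Q = 1420 × (64 − 9.95) / 20.88 = 3677 BTU/h

3680 BTU/h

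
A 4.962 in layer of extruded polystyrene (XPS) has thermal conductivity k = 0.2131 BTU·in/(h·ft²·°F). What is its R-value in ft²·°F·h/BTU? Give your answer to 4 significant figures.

23.28 ft²·°F·h/BTU

R = L/k = 4.962/0.2131 = 23.285 ft²·°F·h/BTU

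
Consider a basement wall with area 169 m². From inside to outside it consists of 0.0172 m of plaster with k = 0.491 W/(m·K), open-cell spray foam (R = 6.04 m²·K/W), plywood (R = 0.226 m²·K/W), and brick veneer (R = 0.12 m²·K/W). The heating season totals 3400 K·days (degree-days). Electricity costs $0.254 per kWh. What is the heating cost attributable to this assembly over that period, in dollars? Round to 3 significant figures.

0.0172/0.491 = 0.03503
R_total = 0.03503 + 6.04 + 0.226 + 0.12 = 6.421 m²·K/W
E = A × HDD × 24 / R / 1000 = 169 × 3400 × 24 / 6.421 / 1000 = 2148 kWh
Cost = 2148 × 0.254 = $545.5

546 dollars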